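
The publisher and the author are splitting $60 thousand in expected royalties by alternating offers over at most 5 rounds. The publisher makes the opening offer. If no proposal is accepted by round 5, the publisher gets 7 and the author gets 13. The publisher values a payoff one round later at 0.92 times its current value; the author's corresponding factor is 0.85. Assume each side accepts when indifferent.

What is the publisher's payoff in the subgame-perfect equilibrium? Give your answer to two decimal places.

44.78

Round 5 (the publisher proposes): the author gets 13 if talks fail, so the publisher offers 13 and keeps 47.
Round 4 (the author proposes): the publisher can get 47 next round, worth 0.92 × 47 = 43.24 now. The author offers 43.24 and keeps 60 − 43.24 = 16.76.
Round 3 (the publisher proposes): the author can get 16.76 next round, worth 0.85 × 16.76 = 14.246 now; the publisher offers that and keeps 45.754.
Round 2 (the author proposes): the publisher can get 45.754 next round, worth 0.92 × 45.754 = 42.09368 now. The author offers 42.09368 and keeps 60 − 42.09368 = 17.90632.
Round 1 (the publisher proposes): the author can get 17.90632 next round, worth 0.85 × 17.90632 = 15.220372 now. The publisher offers 15.220372 and keeps 60 − 15.220372 = 44.779628.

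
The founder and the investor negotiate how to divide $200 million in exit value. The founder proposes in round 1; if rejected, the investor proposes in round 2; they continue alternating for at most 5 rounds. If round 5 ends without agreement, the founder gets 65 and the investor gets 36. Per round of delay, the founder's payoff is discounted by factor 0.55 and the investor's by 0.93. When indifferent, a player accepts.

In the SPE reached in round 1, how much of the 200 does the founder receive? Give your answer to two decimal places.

Round 5 (the founder proposes): the investor gets 36 if talks fail, so the founder offers 36 and keeps 164.
Round 4 (the investor proposes): the founder can get 164 next round, worth 0.55 × 164 = 90.2 now; the investor offers that and keeps 109.8.
Round 3 (the founder proposes): the investor can get 109.8 next round, worth 0.93 × 109.8 = 102.114 now. The founder offers 102.114 and keeps 200 − 102.114 = 97.886.
Round 2 (the investor proposes): the founder can get 97.886 next round, worth 0.55 × 97.886 = 53.8373 now. The investor offers 53.8373 and keeps 200 − 53.8373 = 146.1627.
Round 1 (the founder proposes): the investor can get 146.1627 next round, worth 0.93 × 146.1627 = 135.931311 now; the founder offers that and keeps 64.068689.

64.07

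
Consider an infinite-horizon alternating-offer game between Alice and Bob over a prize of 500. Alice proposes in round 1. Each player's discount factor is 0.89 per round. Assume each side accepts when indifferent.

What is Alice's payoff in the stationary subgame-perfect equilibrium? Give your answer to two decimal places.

264.55

In a stationary SPE each proposer offers the other exactly their discounted continuation value.
If Alice keeps x when proposing and Bob keeps y when proposing, then x = 500 − 0.89y and y = 500 − 0.89x.
Solving: x = 500(1 − 0.89) / (1 − 0.89·0.89) = 55 / 0.2079 ≈ 264.5503.
Bob gets 500 − 264.5503 ≈ 235.4497.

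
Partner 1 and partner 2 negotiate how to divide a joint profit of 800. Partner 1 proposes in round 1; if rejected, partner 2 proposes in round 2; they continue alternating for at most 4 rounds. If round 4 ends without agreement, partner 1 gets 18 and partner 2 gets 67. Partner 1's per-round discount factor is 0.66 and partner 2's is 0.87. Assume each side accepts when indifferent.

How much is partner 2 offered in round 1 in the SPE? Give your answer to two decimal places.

627.29

Round 4 (partner 2 proposes): partner 1 gets 18 if talks fail, so partner 2 offers 18 and keeps 782.
Round 3 (partner 1 proposes): partner 2 can get 782 next round, worth 0.87 × 782 = 680.34 now. Partner 1 offers 680.34 and keeps 800 − 680.34 = 119.66.
Round 2 (partner 2 proposes): partner 1 can get 119.66 next round, worth 0.66 × 119.66 = 78.9756 now. Partner 2 offers 78.9756 and keeps 800 − 78.9756 = 721.0244.
Round 1 (partner 1 proposes): partner 2 can get 721.0244 next round, worth 0.87 × 721.0244 = 627.291228 now; partner 1 offers that and keeps 172.708772.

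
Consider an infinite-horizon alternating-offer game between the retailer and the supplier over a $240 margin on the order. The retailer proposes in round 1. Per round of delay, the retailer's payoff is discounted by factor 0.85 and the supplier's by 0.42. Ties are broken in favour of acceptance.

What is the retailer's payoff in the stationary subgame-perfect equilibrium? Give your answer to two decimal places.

When the retailer proposes, the supplier accepts any offer worth at least 0.42 times what the supplier would get by proposing next round; and vice versa.
This gives x = 240 − 0.42y and y = 240 − 0.85x, where x and y are each side's share when it proposes.
Hence (1 − 0.42·0.85)x = 240(1 − 0.42), i.e. 0.643·x = 139.2.
x ≈ 216.4852; the supplier's share is 240 − x ≈ 23.5148.

216.49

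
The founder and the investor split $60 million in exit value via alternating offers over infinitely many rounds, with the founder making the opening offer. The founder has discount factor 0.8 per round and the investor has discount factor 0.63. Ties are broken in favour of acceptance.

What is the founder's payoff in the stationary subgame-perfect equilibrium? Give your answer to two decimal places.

In a stationary SPE each proposer offers the other exactly their discounted continuation value.
If the founder keeps x when proposing and the investor keeps y when proposing, then x = 60 − 0.63y and y = 60 − 0.8x.
Solving: x = 60(1 − 0.63) / (1 − 0.8·0.63) = 22.2 / 0.496 ≈ 44.7581.
The investor gets 60 − 44.7581 ≈ 15.2419.

44.76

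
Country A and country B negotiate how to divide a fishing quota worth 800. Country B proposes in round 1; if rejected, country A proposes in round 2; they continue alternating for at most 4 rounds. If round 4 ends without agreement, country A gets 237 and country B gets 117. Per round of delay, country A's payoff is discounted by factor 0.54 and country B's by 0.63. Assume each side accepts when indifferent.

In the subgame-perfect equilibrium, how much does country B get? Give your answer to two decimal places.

514.69

Round 4 (country A proposes): country B gets 117 if talks fail, so country A offers 117 and keeps 683.
Round 3 (country B proposes): country A can get 683 next round, worth 0.54 × 683 = 368.82 now, so country B offers 368.82, keeping 431.18.
Round 2 (country A proposes): country B can get 431.18 next round, worth 0.63 × 431.18 = 271.6434 now, so country A offers 271.6434, keeping 528.3566.
Round 1 (country B proposes): country A can get 528.3566 next round, worth 0.54 × 528.3566 = 285.312564 now, so country B offers 285.312564, keeping 514.687436.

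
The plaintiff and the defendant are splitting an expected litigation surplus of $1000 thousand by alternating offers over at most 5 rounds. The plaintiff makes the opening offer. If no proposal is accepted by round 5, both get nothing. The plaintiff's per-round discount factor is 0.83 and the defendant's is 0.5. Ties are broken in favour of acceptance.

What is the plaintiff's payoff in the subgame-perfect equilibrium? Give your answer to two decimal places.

879.73

Round 5 (the plaintiff proposes): the defendant will accept anything ≥ 0, so the plaintiff offers 0 and keeps 1000.
Round 4 (the defendant proposes): the plaintiff can get 1000 next round, worth 0.83 × 1000 = 830 now; the defendant offers that and keeps 170.
Round 3 (the plaintiff proposes): the defendant can get 170 next round, worth 0.5 × 170 = 85 now; the plaintiff offers that and keeps 915.
Round 2 (the defendant proposes): the plaintiff can get 915 next round, worth 0.83 × 915 = 759.45 now. The defendant offers 759.45 and keeps 1000 − 759.45 = 240.55.
Round 1 (the plaintiff proposes): the defendant can get 240.55 next round, worth 0.5 × 240.55 = 120.275 now. The plaintiff offers 120.275 and keeps 1000 − 120.275 = 879.725.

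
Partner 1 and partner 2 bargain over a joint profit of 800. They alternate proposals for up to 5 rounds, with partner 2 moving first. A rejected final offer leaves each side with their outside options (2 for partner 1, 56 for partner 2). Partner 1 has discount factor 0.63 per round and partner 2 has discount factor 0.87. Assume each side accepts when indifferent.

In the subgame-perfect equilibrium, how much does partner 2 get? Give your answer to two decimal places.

697.97

By backward induction:
Round 5 (partner 2 proposes): partner 1 gets 2 if talks fail, so partner 2 offers 2 and keeps 798.
Round 4 (partner 1 proposes): partner 2 can get 798 next round, worth 0.87 × 798 = 694.26 now; partner 1 offers that and keeps 105.74.
Round 3 (partner 2 proposes): partner 1 can get 105.74 next round, worth 0.63 × 105.74 = 66.6162 now, so partner 2 offers 66.6162, keeping 733.3838.
Round 2 (partner 1 proposes): partner 2 can get 733.3838 next round, worth 0.87 × 733.3838 = 638.043906 now. Partner 1 offers 638.043906 and keeps 800 − 638.043906 = 161.956094.
Round 1 (partner 2 proposes): partner 1 can get 161.956094 next round, worth 0.63 × 161.956094 = 102.03233922 now, so partner 2 offers 102.03233922, keeping 697.96766078.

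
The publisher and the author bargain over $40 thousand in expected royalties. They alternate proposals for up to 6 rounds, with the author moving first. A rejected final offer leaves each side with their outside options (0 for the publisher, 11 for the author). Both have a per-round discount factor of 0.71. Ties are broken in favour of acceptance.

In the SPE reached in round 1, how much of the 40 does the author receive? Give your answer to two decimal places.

22.38

Solve by backward induction from round 6.
Round 6 (the publisher proposes): the author gets 11 if talks fail, so the publisher offers 11 and keeps 29.
Round 5 (the author proposes): the publisher can get 29 next round, worth 0.71 × 29 = 20.59 now, so the author offers 20.59, keeping 19.41.
Round 4 (the publisher proposes): the author can get 19.41 next round, worth 0.71 × 19.41 = 13.7811 now; the publisher offers that and keeps 26.2189.
Round 3 (the author proposes): the publisher can get 26.2189 next round, worth 0.71 × 26.2189 = 18.615419 now, so the author offers 18.615419, keeping 21.384581.
Round 2 (the publisher proposes): the author can get 21.384581 next round, worth 0.71 × 21.384581 = 15.18305251 now, so the publisher offers 15.18305251, keeping 24.81694749.
Round 1 (the author proposes): the publisher can get 24.81694749 next round, worth 0.71 × 24.81694749 = 17.6200327179 now. The author offers 17.6200327179 and keeps 40 − 17.6200327179 = 22.3799672821.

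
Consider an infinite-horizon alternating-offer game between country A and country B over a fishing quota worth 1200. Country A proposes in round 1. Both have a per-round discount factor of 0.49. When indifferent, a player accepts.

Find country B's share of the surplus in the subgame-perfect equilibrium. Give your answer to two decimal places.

In a stationary SPE each proposer offers the other exactly their discounted continuation value.
If country A keeps x when proposing and country B keeps y when proposing, then x = 1200 − 0.49y and y = 1200 − 0.49x.
Solving: x = 1200(1 − 0.49) / (1 − 0.49·0.49) = 612 / 0.7599 ≈ 805.3691.
Country B gets 1200 − 805.3691 ≈ 394.6309.

394.63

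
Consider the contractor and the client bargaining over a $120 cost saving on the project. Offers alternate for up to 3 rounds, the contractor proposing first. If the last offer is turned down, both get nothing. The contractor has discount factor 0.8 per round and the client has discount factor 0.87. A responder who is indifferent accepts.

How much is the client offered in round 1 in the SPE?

Round 3 (the contractor proposes): rejection yields 0 for the client; the contractor offers 0 and keeps 120.
Round 2 (the client proposes): the contractor can get 120 next round, worth 0.8 × 120 = 96 now, so the client offers 96, keeping 24.
Round 1 (the contractor proposes): the client can get 24 next round, worth 0.87 × 24 = 20.88 now; the contractor offers that and keeps 99.12.

20.88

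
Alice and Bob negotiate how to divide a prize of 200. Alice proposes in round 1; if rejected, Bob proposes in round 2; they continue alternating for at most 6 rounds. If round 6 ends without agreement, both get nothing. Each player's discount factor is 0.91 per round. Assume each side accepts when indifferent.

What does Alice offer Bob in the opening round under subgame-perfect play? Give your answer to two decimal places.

Round 6 (Bob proposes): Alice will accept anything ≥ 0, so Bob offers 0 and keeps 200.
Round 5 (Alice proposes): Bob can get 200 next round, worth 0.91 × 200 = 182 now, so Alice offers 182, keeping 18.
Round 4 (Bob proposes): Alice can get 18 next round, worth 0.91 × 18 = 16.38 now; Bob offers that and keeps 183.62.
Round 3 (Alice proposes): Bob can get 183.62 next round, worth 0.91 × 183.62 = 167.0942 now, so Alice offers 167.0942, keeping 32.9058.
Round 2 (Bob proposes): Alice can get 32.9058 next round, worth 0.91 × 32.9058 = 29.944278 now. Bob offers 29.944278 and keeps 200 − 29.944278 = 170.055722.
Round 1 (Alice proposes): Bob can get 170.055722 next round, worth 0.91 × 170.055722 = 154.75070702 now. Alice offers 154.75070702 and keeps 200 − 154.75070702 = 45.24929298.

154.75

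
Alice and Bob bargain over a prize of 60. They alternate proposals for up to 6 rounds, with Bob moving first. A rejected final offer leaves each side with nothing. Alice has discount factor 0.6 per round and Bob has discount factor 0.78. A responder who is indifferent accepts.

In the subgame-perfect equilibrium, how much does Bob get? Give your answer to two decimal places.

40.49

Solve by backward induction from round 6.
Round 6 (Alice proposes): rejection yields 0 for Bob; Alice offers 0 and keeps 60.
Round 5 (Bob proposes): Alice can get 60 next round, worth 0.6 × 60 = 36 now, so Bob offers 36, keeping 24.
Round 4 (Alice proposes): Bob can get 24 next round, worth 0.78 × 24 = 18.72 now. Alice offers 18.72 and keeps 60 − 18.72 = 41.28.
Round 3 (Bob proposes): Alice can get 41.28 next round, worth 0.6 × 41.28 = 24.768 now. Bob offers 24.768 and keeps 60 − 24.768 = 35.232.
Round 2 (Alice proposes): Bob can get 35.232 next round, worth 0.78 × 35.232 = 27.48096 now. Alice offers 27.48096 and keeps 60 − 27.48096 = 32.51904.
Round 1 (Bob proposes): Alice can get 32.51904 next round, worth 0.6 × 32.51904 = 19.511424 now; Bob offers that and keeps 40.488576.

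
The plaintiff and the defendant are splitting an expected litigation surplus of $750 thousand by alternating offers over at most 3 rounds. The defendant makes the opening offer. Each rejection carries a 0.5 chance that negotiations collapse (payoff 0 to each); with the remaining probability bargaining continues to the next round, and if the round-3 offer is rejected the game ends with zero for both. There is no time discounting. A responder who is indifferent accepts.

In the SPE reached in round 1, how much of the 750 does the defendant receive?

562.5

Round 3 (the defendant proposes): the plaintiff will accept anything ≥ 0, so the defendant offers 0 and keeps 750.
Round 2 (the plaintiff proposes): rejecting gives the defendant an expected 0.5 × 750 = 375; the plaintiff offers that and keeps 375.
Round 1 (the defendant proposes): rejecting gives the plaintiff an expected 0.5 × 375 = 187.5. The defendant offers 187.5 and keeps 750 − 187.5 = 562.5.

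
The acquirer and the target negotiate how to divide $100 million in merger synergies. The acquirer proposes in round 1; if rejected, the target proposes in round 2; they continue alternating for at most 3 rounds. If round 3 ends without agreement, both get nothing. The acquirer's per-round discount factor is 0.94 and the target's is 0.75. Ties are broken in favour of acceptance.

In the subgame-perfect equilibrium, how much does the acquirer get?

95.5

By backward induction:
Round 3 (the acquirer proposes): rejection yields 0 for the target; the acquirer offers 0 and keeps 100.
Round 2 (the target proposes): the acquirer can get 100 next round, worth 0.94 × 100 = 94 now. The target offers 94 and keeps 100 − 94 = 6.
Round 1 (the acquirer proposes): the target can get 6 next round, worth 0.75 × 6 = 4.5 now; the acquirer offers that and keeps 95.5.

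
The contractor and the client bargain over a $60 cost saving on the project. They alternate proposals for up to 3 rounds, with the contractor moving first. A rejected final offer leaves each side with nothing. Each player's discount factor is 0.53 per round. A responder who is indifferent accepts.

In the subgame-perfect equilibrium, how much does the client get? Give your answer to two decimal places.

14.95

Round 3 (the contractor proposes): rejection yields 0 for the client; the contractor offers 0 and keeps 60.
Round 2 (the client proposes): the contractor can get 60 next round, worth 0.53 × 60 = 31.8 now. The client offers 31.8 and keeps 60 − 31.8 = 28.2.
Round 1 (the contractor proposes): the client can get 28.2 next round, worth 0.53 × 28.2 = 14.946 now; the contractor offers that and keeps 45.054.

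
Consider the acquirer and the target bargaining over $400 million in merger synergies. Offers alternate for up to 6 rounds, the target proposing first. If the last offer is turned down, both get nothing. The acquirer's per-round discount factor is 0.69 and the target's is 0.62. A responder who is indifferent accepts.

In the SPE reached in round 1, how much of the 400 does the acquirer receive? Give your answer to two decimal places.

200.26

Round 6 (the acquirer proposes): the target will accept anything ≥ 0, so the acquirer offers 0 and keeps 400.
Round 5 (the target proposes): the acquirer can get 400 next round, worth 0.69 × 400 = 276 now, so the target offers 276, keeping 124.
Round 4 (the acquirer proposes): the target can get 124 next round, worth 0.62 × 124 = 76.88 now, so the acquirer offers 76.88, keeping 323.12.
Round 3 (the target proposes): the acquirer can get 323.12 next round, worth 0.69 × 323.12 = 222.9528 now. The target offers 222.9528 and keeps 400 − 222.9528 = 177.0472.
Round 2 (the acquirer proposes): the target can get 177.0472 next round, worth 0.62 × 177.0472 = 109.769264 now. The acquirer offers 109.769264 and keeps 400 − 109.769264 = 290.230736.
Round 1 (the target proposes): the acquirer can get 290.230736 next round, worth 0.69 × 290.230736 = 200.25920784 now, so the target offers 200.25920784, keeping 199.74079216.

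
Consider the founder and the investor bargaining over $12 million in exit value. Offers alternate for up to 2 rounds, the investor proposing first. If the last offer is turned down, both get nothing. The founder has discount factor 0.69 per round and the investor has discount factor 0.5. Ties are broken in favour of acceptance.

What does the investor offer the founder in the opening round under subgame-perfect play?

By backward induction:
Round 2 (the founder proposes): rejection yields 0 for the investor; the founder offers 0 and keeps 12.
Round 1 (the investor proposes): the founder can get 12 next round, worth 0.69 × 12 = 8.28 now, so the investor offers 8.28, keeping 3.72.

8.28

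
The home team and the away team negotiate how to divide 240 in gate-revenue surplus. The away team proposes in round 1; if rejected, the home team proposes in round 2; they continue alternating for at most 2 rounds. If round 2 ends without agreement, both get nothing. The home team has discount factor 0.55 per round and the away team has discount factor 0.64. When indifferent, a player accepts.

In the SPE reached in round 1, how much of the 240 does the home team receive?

132

Round 2 (the home team proposes): the away team will accept anything ≥ 0, so the home team offers 0 and keeps 240.
Round 1 (the away team proposes): the home team can get 240 next round, worth 0.55 × 240 = 132 now; the away team offers that and keeps 108.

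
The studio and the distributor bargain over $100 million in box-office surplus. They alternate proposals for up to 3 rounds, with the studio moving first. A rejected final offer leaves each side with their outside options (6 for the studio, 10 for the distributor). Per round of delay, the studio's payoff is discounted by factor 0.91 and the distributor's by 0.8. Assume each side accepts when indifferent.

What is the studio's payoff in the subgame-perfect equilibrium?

Solve by backward induction from round 3.
Round 3 (the studio proposes): the distributor gets 10 if talks fail, so the studio offers 10 and keeps 90.
Round 2 (the distributor proposes): the studio can get 90 next round, worth 0.91 × 90 = 81.9 now; the distributor offers that and keeps 18.1.
Round 1 (the studio proposes): the distributor can get 18.1 next round, worth 0.8 × 18.1 = 14.48 now, so the studio offers 14.48, keeping 85.52.

85.52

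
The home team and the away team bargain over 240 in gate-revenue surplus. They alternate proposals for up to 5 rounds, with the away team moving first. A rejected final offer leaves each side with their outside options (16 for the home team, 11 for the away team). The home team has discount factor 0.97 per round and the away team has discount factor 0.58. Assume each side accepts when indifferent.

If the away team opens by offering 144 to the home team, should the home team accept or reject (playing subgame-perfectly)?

Reject

Round 5 (the away team proposes): the home team gets 16 if talks fail, so the away team offers 16 and keeps 224.
Round 4 (the home team proposes): the away team can get 224 next round, worth 0.58 × 224 = 129.92 now; the home team offers that and keeps 110.08.
Round 3 (the away team proposes): the home team can get 110.08 next round, worth 0.97 × 110.08 = 106.7776 now, so the away team offers 106.7776, keeping 133.2224.
Round 2 (the home team proposes): the away team can get 133.2224 next round, worth 0.58 × 133.2224 = 77.268992 now, so the home team offers 77.268992, keeping 162.731008.
So by rejecting in round 1, the home team gets 162.731008 next round, worth 0.97 × 162.731008 = 157.84907776 now.
Offer 144 < 157.84907776, so the home team rejects.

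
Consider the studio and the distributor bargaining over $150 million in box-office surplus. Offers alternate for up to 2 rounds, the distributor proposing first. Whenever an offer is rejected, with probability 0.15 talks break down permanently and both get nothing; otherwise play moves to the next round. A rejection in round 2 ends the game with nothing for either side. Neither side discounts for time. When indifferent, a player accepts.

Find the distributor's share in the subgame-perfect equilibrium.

Round 2 (the studio proposes): rejection yields 0 for the distributor; the studio offers 0 and keeps 150.
Round 1 (the distributor proposes): rejecting gives the studio an expected 0.85 × 150 = 127.5; the distributor offers that and keeps 22.5.

22.5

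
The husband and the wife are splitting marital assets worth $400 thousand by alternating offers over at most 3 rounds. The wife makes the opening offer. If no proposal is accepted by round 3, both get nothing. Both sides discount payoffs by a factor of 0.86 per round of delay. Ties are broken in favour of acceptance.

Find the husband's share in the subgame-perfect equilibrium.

48.16

Solve by backward induction from round 3.
Round 3 (the wife proposes): rejection yields 0 for the husband; the wife offers 0 and keeps 400.
Round 2 (the husband proposes): the wife can get 400 next round, worth 0.86 × 400 = 344 now. The husband offers 344 and keeps 400 − 344 = 56.
Round 1 (the wife proposes): the husband can get 56 next round, worth 0.86 × 56 = 48.16 now, so the wife offers 48.16, keeping 351.84.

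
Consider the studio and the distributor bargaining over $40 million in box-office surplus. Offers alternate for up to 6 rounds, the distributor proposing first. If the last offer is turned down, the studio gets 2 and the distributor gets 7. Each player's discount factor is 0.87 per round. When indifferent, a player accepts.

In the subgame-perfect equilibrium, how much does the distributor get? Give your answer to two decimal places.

Round 6 (the studio proposes): the distributor gets 7 if talks fail, so the studio offers 7 and keeps 33.
Round 5 (the distributor proposes): the studio can get 33 next round, worth 0.87 × 33 = 28.71 now. The distributor offers 28.71 and keeps 40 − 28.71 = 11.29.
Round 4 (the studio proposes): the distributor can get 11.29 next round, worth 0.87 × 11.29 = 9.8223 now; the studio offers that and keeps 30.1777.
Round 3 (the distributor proposes): the studio can get 30.1777 next round, worth 0.87 × 30.1777 = 26.254599 now. The distributor offers 26.254599 and keeps 40 − 26.254599 = 13.745401.
Round 2 (the studio proposes): the distributor can get 13.745401 next round, worth 0.87 × 13.745401 = 11.95849887 now; the studio offers that and keeps 28.04150113.
Round 1 (the distributor proposes): the studio can get 28.04150113 next round, worth 0.87 × 28.04150113 = 24.3961059831 now, so the distributor offers 24.3961059831, keeping 15.6038940169.

15.60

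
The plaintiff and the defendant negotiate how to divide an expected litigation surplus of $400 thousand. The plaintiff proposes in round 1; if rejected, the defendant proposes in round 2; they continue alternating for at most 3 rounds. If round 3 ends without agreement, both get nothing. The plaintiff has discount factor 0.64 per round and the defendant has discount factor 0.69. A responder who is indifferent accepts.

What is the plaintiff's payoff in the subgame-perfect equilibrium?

Round 3 (the plaintiff proposes): rejection yields 0 for the defendant; the plaintiff offers 0 and keeps 400.
Round 2 (the defendant proposes): the plaintiff can get 400 next round, worth 0.64 × 400 = 256 now. The defendant offers 256 and keeps 400 − 256 = 144.
Round 1 (the plaintiff proposes): the defendant can get 144 next round, worth 0.69 × 144 = 99.36 now. The plaintiff offers 99.36 and keeps 400 − 99.36 = 300.64.

300.64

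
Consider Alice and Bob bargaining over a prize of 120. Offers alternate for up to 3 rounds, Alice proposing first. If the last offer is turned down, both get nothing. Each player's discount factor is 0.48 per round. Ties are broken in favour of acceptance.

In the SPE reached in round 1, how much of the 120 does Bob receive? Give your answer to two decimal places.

Round 3 (Alice proposes): rejection yields 0 for Bob; Alice offers 0 and keeps 120.
Round 2 (Bob proposes): Alice can get 120 next round, worth 0.48 × 120 = 57.6 now, so Bob offers 57.6, keeping 62.4.
Round 1 (Alice proposes): Bob can get 62.4 next round, worth 0.48 × 62.4 = 29.952 now, so Alice offers 29.952, keeping 90.048.

29.95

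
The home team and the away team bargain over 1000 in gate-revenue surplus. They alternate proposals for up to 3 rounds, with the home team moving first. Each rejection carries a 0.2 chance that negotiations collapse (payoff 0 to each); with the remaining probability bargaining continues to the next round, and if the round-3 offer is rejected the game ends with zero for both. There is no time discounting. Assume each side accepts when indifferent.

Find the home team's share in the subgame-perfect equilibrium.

840

Round 3 (the home team proposes): the away team will accept anything ≥ 0, so the home team offers 0 and keeps 1000.
Round 2 (the away team proposes): rejecting gives the home team an expected 0.8 × 1000 = 800, so the away team offers 800, keeping 200.
Round 1 (the home team proposes): rejecting gives the away team an expected 0.8 × 200 = 160, so the home team offers 160, keeping 840.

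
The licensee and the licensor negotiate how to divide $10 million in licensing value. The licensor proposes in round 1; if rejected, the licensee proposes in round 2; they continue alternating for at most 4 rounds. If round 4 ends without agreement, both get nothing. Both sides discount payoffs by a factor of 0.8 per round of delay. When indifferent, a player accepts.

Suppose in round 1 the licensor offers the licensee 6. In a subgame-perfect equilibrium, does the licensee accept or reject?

Round 4 (the licensee proposes): the licensor will accept anything ≥ 0, so the licensee offers 0 and keeps 10.
Round 3 (the licensor proposes): the licensee can get 10 next round, worth 0.8 × 10 = 8 now; the licensor offers that and keeps 2.
Round 2 (the licensee proposes): the licensor can get 2 next round, worth 0.8 × 2 = 1.6 now; the licensee offers that and keeps 8.4.
So by rejecting in round 1, the licensee gets 8.4 next round, worth 0.8 × 8.4 = 6.72 now.
Offer 6 < 6.72, so the licensee rejects.

Reject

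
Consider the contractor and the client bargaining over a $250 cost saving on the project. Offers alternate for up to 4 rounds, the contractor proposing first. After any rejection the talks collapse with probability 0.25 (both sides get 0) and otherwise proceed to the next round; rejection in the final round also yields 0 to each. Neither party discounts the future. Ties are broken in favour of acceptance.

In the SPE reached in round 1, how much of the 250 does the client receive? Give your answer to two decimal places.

152.34

Round 4 (the client proposes): the contractor will accept anything ≥ 0, so the client offers 0 and keeps 250.
Round 3 (the contractor proposes): rejecting gives the client an expected 0.75 × 250 = 187.5. The contractor offers 187.5 and keeps 250 − 187.5 = 62.5.
Round 2 (the client proposes): rejecting gives the contractor an expected 0.75 × 62.5 = 46.875. The client offers 46.875 and keeps 250 − 46.875 = 203.125.
Round 1 (the contractor proposes): rejecting gives the client an expected 0.75 × 203.125 = 152.34375; the contractor offers that and keeps 97.65625.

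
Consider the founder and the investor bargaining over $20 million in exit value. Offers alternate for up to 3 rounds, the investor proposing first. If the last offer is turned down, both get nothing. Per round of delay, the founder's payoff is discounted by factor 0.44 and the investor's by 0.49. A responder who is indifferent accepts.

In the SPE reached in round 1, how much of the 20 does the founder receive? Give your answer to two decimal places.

Work backward from the last round.
Round 3 (the investor proposes): the founder will accept anything ≥ 0, so the investor offers 0 and keeps 20.
Round 2 (the founder proposes): the investor can get 20 next round, worth 0.49 × 20 = 9.8 now. The founder offers 9.8 and keeps 20 − 9.8 = 10.2.
Round 1 (the investor proposes): the founder can get 10.2 next round, worth 0.44 × 10.2 = 4.488 now. The investor offers 4.488 and keeps 20 − 4.488 = 15.512.

4.49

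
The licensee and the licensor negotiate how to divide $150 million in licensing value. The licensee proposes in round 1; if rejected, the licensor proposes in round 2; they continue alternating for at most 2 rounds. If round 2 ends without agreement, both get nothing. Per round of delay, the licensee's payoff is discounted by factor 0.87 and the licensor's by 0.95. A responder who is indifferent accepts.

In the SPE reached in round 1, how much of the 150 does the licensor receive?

142.5

Round 2 (the licensor proposes): rejection yields 0 for the licensee; the licensor offers 0 and keeps 150.
Round 1 (the licensee proposes): the licensor can get 150 next round, worth 0.95 × 150 = 142.5 now. The licensee offers 142.5 and keeps 150 − 142.5 = 7.5.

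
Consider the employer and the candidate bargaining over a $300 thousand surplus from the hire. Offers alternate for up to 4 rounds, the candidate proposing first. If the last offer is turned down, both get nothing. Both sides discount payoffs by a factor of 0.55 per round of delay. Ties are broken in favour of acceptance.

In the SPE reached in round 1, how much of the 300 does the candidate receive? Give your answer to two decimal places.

175.84

Round 4 (the employer proposes): rejection yields 0 for the candidate; the employer offers 0 and keeps 300.
Round 3 (the candidate proposes): the employer can get 300 next round, worth 0.55 × 300 = 165 now. The candidate offers 165 and keeps 300 − 165 = 135.
Round 2 (the employer proposes): the candidate can get 135 next round, worth 0.55 × 135 = 74.25 now; the employer offers that and keeps 225.75.
Round 1 (the candidate proposes): the employer can get 225.75 next round, worth 0.55 × 225.75 = 124.1625 now; the candidate offers that and keeps 175.8375.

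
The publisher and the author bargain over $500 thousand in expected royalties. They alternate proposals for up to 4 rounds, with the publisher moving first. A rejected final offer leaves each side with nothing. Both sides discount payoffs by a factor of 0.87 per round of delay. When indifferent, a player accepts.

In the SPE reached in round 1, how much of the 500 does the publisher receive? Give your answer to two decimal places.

Work backward from the last round.
Round 4 (the author proposes): the publisher will accept anything ≥ 0, so the author offers 0 and keeps 500.
Round 3 (the publisher proposes): the author can get 500 next round, worth 0.87 × 500 = 435 now. The publisher offers 435 and keeps 500 − 435 = 65.
Round 2 (the author proposes): the publisher can get 65 next round, worth 0.87 × 65 = 56.55 now. The author offers 56.55 and keeps 500 − 56.55 = 443.45.
Round 1 (the publisher proposes): the author can get 443.45 next round, worth 0.87 × 443.45 = 385.8015 now; the publisher offers that and keeps 114.1985.

114.20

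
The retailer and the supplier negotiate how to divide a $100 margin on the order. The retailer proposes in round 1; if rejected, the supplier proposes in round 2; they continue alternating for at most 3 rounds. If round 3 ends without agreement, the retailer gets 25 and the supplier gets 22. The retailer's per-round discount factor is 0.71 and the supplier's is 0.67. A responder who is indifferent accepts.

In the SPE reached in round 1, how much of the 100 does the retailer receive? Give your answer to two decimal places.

70.10

Round 3 (the retailer proposes): the supplier gets 22 if talks fail, so the retailer offers 22 and keeps 78.
Round 2 (the supplier proposes): the retailer can get 78 next round, worth 0.71 × 78 = 55.38 now, so the supplier offers 55.38, keeping 44.62.
Round 1 (the retailer proposes): the supplier can get 44.62 next round, worth 0.67 × 44.62 = 29.8954 now, so the retailer offers 29.8954, keeping 70.1046.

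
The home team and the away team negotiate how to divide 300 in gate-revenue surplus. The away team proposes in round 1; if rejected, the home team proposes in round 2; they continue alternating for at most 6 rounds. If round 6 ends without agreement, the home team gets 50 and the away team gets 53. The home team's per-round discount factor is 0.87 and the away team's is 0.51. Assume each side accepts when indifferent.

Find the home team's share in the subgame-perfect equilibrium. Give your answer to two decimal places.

Round 6 (the home team proposes): the away team gets 53 if talks fail, so the home team offers 53 and keeps 247.
Round 5 (the away team proposes): the home team can get 247 next round, worth 0.87 × 247 = 214.89 now, so the away team offers 214.89, keeping 85.11.
Round 4 (the home team proposes): the away team can get 85.11 next round, worth 0.51 × 85.11 = 43.4061 now. The home team offers 43.4061 and keeps 300 − 43.4061 = 256.5939.
Round 3 (the away team proposes): the home team can get 256.5939 next round, worth 0.87 × 256.5939 = 223.236693 now; the away team offers that and keeps 76.763307.
Round 2 (the home team proposes): the away team can get 76.763307 next round, worth 0.51 × 76.763307 = 39.14928657 now. The home team offers 39.14928657 and keeps 300 − 39.14928657 = 260.85071343.
Round 1 (the away team proposes): the home team can get 260.85071343 next round, worth 0.87 × 260.85071343 = 226.9401206841 now. The away team offers 226.9401206841 and keeps 300 − 226.9401206841 = 73.0598793159.

226.94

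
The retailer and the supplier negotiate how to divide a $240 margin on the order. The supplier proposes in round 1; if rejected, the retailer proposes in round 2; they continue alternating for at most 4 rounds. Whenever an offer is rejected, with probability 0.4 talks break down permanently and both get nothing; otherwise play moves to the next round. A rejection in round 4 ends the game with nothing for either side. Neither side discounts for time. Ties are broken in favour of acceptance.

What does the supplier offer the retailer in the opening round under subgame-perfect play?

109.44

By backward induction:
Round 4 (the retailer proposes): the supplier will accept anything ≥ 0, so the retailer offers 0 and keeps 240.
Round 3 (the supplier proposes): rejecting gives the retailer an expected 0.6 × 240 = 144. The supplier offers 144 and keeps 240 − 144 = 96.
Round 2 (the retailer proposes): rejecting gives the supplier an expected 0.6 × 96 = 57.6; the retailer offers that and keeps 182.4.
Round 1 (the supplier proposes): rejecting gives the retailer an expected 0.6 × 182.4 = 109.44; the supplier offers that and keeps 130.56.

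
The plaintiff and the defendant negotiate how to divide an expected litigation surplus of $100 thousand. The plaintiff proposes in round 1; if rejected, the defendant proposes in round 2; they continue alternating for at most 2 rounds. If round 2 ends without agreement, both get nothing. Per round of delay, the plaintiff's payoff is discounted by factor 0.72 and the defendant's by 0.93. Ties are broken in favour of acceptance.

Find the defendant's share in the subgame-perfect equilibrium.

93

Round 2 (the defendant proposes): rejection yields 0 for the plaintiff; the defendant offers 0 and keeps 100.
Round 1 (the plaintiff proposes): the defendant can get 100 next round, worth 0.93 × 100 = 93 now; the plaintiff offers that and keeps 7.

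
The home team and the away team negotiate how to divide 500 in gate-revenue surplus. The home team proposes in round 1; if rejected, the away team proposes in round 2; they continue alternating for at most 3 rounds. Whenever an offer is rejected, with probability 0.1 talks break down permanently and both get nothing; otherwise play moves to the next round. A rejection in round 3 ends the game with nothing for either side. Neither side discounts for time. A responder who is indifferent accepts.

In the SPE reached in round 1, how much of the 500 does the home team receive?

455

Round 3 (the home team proposes): rejection yields 0 for the away team; the home team offers 0 and keeps 500.
Round 2 (the away team proposes): rejecting gives the home team an expected 0.9 × 500 = 450; the away team offers that and keeps 50.
Round 1 (the home team proposes): rejecting gives the away team an expected 0.9 × 50 = 45; the home team offers that and keeps 455.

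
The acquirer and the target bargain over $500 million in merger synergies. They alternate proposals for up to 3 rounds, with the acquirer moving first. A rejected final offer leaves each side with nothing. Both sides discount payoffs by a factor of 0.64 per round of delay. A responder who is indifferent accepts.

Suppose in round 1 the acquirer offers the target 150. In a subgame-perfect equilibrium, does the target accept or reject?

Accept

Work out the target's continuation value if the offer is rejected.
Round 3 (the acquirer proposes): the target will accept anything ≥ 0, so the acquirer offers 0 and keeps 500.
Round 2 (the target proposes): the acquirer can get 500 next round, worth 0.64 × 500 = 320 now; the target offers that and keeps 180.
So by rejecting in round 1, the target gets 180 next round, worth 0.64 × 180 = 115.2 now.
Offer 150 ≥ 115.2, so the target accepts.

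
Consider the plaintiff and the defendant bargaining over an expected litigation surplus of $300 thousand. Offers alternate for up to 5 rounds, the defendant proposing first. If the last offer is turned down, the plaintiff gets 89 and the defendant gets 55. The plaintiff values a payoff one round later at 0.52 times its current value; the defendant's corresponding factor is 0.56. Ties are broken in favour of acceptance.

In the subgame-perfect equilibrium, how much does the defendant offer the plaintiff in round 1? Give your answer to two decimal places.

Round 5 (the defendant proposes): the plaintiff gets 89 if talks fail, so the defendant offers 89 and keeps 211.
Round 4 (the plaintiff proposes): the defendant can get 211 next round, worth 0.56 × 211 = 118.16 now. The plaintiff offers 118.16 and keeps 300 − 118.16 = 181.84.
Round 3 (the defendant proposes): the plaintiff can get 181.84 next round, worth 0.52 × 181.84 = 94.5568 now, so the defendant offers 94.5568, keeping 205.4432.
Round 2 (the plaintiff proposes): the defendant can get 205.4432 next round, worth 0.56 × 205.4432 = 115.048192 now; the plaintiff offers that and keeps 184.951808.
Round 1 (the defendant proposes): the plaintiff can get 184.951808 next round, worth 0.52 × 184.951808 = 96.17494016 now. The defendant offers 96.17494016 and keeps 300 − 96.17494016 = 203.82505984.

96.17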